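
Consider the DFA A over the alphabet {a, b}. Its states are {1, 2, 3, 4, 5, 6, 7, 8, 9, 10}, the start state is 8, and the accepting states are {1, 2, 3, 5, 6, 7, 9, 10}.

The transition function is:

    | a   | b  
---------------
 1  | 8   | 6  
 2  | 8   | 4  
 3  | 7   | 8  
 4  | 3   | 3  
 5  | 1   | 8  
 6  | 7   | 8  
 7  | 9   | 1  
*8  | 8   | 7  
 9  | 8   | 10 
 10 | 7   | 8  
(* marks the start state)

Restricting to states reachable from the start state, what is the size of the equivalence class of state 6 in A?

2

Reachable states from the start: {1,6,7,8,9,10}. Unreachable: {2,3,4,5} — drop them.
P0 = {1,6,7,9,10} | {8}.
Refine {1,6,7,9,10} on symbol a: members go to different blocks, giving {6,7,10} and {1,9}.
Split {6,7,10} by δ(·,a) → {6,10} and {7}.
No further refinement is possible. Final partition (4 blocks): {6,10} | {8} | {1,9} | {7}.
State 6 belongs to the block {6,10}, which has 2 states.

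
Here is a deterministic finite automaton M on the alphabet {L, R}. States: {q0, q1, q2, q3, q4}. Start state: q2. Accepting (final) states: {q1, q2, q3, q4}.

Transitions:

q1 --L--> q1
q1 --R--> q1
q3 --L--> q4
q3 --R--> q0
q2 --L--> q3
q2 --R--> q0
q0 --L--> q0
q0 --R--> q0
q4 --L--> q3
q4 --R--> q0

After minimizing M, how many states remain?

States {q1} cannot be reached from the start state, so discard them.
P0 = {q2,q3,q4} | {q0}.
Stable partition: {q2,q3,q4} | {q0} — 2 equivalence classes.

2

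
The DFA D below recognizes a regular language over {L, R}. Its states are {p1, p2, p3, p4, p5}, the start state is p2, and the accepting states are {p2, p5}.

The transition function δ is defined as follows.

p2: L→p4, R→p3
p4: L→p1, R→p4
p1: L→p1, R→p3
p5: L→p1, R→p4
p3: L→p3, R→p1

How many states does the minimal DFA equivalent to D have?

Reachable states from the start: {p1,p2,p3,p4}. Unreachable: {p5} — drop them.
Initial partition by acceptance: {p2} | {p1,p3,p4}.
Stable partition: {p2} | {p1,p3,p4} — 2 equivalence classes.

2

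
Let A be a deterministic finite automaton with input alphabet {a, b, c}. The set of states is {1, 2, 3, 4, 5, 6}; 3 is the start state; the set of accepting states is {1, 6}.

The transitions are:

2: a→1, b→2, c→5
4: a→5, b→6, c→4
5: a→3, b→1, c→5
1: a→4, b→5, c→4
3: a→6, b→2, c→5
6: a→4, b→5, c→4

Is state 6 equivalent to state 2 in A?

Every state is reachable, so we keep all 6.
P0 = {1,6} | {2,3,4,5}.
On input a, block {2,3,4,5} splits into {2,3} and {4,5}.
Split {4,5} by δ(·,a) → {4} and {5}.
The partition is now stable with 4 blocks: {1,6} | {2,3} | {4} | {5}.
6 and 2 end up in different blocks, so they are distinguishable. For instance, the string 'ε' is accepted from only 6.

No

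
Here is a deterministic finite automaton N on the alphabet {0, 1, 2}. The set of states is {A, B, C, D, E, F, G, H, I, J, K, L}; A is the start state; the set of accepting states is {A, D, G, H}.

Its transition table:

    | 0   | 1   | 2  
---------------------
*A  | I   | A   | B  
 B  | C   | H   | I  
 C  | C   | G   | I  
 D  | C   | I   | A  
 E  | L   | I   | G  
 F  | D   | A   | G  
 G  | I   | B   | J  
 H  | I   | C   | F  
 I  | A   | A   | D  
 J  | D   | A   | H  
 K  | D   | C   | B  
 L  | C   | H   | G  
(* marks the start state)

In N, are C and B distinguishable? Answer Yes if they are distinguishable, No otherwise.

First remove the unreachable states {E,K,L}; 9 states remain.
P0 = {A,D,G,H} | {B,C,F,I,J}.
Split {A,D,G,H} by δ(·,1) → {D,G,H} and {A}.
Refine {D,G,H} on symbol 2: members go to different blocks, giving {G,H} and {D}.
Refine {B,C,F,I,J} on symbol 0: members go to different blocks, giving {B,C} and {F,J} and {I}.
No further refinement is possible. Final partition (6 blocks): {G,H} | {B,C} | {A} | {D} | {F,J} | {I}.
C and B lie in the same block of the stable partition, so they are equivalent — no string distinguishes them.

No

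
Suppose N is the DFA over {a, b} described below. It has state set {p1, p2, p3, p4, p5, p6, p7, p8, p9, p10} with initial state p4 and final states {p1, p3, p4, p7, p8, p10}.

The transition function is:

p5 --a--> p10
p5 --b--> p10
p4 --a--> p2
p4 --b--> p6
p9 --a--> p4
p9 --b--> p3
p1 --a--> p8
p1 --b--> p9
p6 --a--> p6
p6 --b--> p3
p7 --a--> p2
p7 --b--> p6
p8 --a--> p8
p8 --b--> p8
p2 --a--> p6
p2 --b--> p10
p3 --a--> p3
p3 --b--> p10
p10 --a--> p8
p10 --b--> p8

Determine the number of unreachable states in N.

No path from p4 leads to p1, p5, p7, p9; the other 6 states are all reachable.

4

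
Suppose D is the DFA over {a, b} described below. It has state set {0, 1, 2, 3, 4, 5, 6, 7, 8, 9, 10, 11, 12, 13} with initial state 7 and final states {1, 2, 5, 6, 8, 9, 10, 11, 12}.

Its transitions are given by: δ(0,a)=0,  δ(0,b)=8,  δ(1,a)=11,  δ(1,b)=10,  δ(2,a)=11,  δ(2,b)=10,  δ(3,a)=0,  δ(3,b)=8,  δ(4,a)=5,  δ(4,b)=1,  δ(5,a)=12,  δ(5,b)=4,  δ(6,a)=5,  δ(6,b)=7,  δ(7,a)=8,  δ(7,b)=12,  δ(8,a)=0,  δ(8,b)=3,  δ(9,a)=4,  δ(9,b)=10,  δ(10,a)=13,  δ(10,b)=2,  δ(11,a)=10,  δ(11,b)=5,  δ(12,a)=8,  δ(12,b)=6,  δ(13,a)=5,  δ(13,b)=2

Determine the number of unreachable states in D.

1

Starting at 7 and following transitions, the reachable set is {0, 1, 2, 3, 4, 5, 6, 7, 8, 10, 11, 12, 13}. That leaves 9 unreachable — 1 in total.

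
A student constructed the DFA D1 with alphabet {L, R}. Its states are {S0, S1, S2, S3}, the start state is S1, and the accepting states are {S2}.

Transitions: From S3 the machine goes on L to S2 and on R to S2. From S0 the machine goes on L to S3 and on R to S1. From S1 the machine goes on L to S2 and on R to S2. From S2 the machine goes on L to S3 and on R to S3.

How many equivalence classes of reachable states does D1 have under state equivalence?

States {S0} cannot be reached from the start state, so discard them.
P0 = {S2} | {S1,S3}.
The partition is now stable with 2 blocks: {S2} | {S1,S3}.

2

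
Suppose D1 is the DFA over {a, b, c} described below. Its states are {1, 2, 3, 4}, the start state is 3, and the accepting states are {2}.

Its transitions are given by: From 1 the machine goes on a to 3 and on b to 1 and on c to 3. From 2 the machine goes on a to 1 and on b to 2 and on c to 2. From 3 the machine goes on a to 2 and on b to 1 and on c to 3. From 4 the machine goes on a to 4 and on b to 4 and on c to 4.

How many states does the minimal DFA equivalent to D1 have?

3

First remove the unreachable states {4}; 3 states remain.
P0 = {2} | {1,3}.
On input a, block {1,3} splits into {1} and {3}.
No further refinement is possible. Final partition (3 blocks): {2} | {1} | {3}.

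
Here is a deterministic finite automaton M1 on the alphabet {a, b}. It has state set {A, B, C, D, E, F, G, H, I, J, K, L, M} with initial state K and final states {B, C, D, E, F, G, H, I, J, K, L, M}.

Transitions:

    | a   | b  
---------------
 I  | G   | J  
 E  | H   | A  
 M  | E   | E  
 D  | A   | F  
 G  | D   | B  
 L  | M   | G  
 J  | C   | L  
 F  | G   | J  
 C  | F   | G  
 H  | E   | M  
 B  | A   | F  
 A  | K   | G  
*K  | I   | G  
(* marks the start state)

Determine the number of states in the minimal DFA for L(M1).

Start with accepting vs non-accepting: {B,C,D,E,F,G,H,I,J,K,L,M} | {A}.
Split {B,C,D,E,F,G,H,I,J,K,L,M} by δ(·,a) → {C,E,F,G,H,I,J,K,L,M} and {B,D}.
On input a, block {C,E,F,G,H,I,J,K,L,M} splits into {C,E,F,H,I,J,K,L,M} and {G}.
Split {C,E,F,H,I,J,K,L,M} by δ(·,a) → {C,E,H,J,K,L,M} and {F,I}.
Split {C,E,H,J,K,L,M} by δ(·,a) → {E,H,J,L,M} and {C,K}.
Refine {E,H,J,L,M} on symbol a: members go to different blocks, giving {E,H,L,M} and {J}.
Refine {E,H,L,M} on symbol b: members go to different blocks, giving {H,M} and {E} and {L}.
Split {H,M} by δ(·,b) → {H} and {M}.
No further refinement is possible. Final partition (10 blocks): {H} | {A} | {B,D} | {G} | {F,I} | {C,K} | {J} | {E} | {L} | {M}.

10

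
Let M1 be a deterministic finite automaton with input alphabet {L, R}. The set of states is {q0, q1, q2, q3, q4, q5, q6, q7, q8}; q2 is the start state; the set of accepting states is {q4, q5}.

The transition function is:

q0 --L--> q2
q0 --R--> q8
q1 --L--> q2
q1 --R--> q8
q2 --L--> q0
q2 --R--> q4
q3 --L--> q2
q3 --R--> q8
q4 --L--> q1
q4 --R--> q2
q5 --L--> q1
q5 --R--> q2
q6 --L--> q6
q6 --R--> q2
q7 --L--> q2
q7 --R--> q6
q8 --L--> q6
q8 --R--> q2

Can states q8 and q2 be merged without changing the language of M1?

No

States {q3,q5,q7} cannot be reached from the start state, so discard them.
Initial partition by acceptance: {q4} | {q0,q1,q2,q6,q8}.
Refine {q0,q1,q2,q6,q8} on symbol R: members go to different blocks, giving {q0,q1,q6,q8} and {q2}.
Refine {q0,q1,q6,q8} on symbol L: members go to different blocks, giving {q0,q1} and {q6,q8}.
The partition is now stable with 4 blocks: {q4} | {q0,q1} | {q2} | {q6,q8}.
q8 and q2 end up in different blocks, so they are distinguishable. For instance, the string 'R' is accepted from only q2.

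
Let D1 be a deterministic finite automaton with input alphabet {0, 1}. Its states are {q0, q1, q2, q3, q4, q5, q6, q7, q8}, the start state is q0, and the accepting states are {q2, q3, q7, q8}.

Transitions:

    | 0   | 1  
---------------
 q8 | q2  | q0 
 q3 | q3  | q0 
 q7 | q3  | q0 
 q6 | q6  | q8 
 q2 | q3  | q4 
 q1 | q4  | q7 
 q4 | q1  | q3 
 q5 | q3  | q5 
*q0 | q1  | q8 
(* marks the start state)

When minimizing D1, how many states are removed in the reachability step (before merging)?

BFS from q0 reaches {q0, q1, q2, q3, q4, q7, q8}; the 2 state(s) q5, q6 are never visited.

2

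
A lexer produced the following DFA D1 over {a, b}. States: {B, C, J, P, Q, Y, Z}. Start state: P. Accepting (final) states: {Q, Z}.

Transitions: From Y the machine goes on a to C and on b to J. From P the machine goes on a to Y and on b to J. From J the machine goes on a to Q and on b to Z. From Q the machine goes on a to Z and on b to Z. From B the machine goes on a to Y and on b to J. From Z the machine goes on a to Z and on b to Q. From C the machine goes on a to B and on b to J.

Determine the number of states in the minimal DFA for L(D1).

All states are reachable from the start state.
Initial partition by acceptance: {Q,Z} | {B,C,J,P,Y}.
On input a, block {B,C,J,P,Y} splits into {B,C,P,Y} and {J}.
The partition is now stable with 3 blocks: {Q,Z} | {B,C,P,Y} | {J}.

3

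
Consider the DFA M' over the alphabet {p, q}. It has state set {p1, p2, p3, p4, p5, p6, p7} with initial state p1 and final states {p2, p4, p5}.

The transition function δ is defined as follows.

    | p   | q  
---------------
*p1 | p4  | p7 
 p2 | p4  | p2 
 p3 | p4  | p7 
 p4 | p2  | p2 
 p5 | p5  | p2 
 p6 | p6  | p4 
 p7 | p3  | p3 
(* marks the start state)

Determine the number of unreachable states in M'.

2

BFS from p1 reaches {p1, p2, p3, p4, p7}; the 2 state(s) p5, p6 are never visited.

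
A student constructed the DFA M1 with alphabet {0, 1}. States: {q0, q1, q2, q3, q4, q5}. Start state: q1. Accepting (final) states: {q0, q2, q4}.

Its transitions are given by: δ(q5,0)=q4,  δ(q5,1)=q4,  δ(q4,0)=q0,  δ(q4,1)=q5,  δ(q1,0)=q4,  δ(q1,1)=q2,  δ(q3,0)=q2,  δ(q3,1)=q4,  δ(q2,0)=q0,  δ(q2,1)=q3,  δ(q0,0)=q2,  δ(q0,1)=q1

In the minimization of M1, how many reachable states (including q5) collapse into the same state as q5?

3

Every state is reachable, so we keep all 6.
Start with accepting vs non-accepting: {q0,q2,q4} | {q1,q3,q5}.
Stable partition: {q0,q2,q4} | {q1,q3,q5} — 2 equivalence classes.
The equivalence class containing q5 is {q1,q3,q5}, of size 3.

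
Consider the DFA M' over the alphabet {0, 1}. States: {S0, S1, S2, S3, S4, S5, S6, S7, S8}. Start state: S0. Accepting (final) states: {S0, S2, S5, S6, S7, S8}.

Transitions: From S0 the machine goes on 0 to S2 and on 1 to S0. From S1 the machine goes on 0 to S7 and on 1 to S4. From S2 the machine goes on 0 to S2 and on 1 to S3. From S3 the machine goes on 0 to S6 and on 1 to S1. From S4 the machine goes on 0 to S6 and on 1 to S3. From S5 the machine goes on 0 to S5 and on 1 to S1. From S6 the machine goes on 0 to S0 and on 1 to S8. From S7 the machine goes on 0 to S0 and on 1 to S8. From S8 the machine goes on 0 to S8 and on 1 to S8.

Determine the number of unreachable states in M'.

BFS from S0 reaches {S0, S1, S2, S3, S4, S6, S7, S8}; the 1 state(s) S5 are never visited.

1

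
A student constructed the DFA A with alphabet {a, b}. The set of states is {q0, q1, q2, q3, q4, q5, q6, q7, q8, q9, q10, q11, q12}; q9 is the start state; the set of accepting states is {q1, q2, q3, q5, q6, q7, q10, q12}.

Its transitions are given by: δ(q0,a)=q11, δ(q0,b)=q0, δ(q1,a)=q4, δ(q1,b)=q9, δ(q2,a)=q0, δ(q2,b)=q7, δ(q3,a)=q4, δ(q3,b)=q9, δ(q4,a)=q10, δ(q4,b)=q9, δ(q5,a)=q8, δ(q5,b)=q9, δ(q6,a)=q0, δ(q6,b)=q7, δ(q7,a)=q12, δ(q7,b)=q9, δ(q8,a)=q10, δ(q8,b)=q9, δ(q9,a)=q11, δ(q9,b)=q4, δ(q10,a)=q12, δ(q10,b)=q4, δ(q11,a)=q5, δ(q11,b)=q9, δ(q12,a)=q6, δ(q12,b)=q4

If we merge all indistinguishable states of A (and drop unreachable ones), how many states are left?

9

States {q1,q2,q3} cannot be reached from the start state, so discard them.
Initial partition by acceptance: {q5,q6,q7,q10,q12} | {q0,q4,q8,q9,q11}.
On input a, block {q5,q6,q7,q10,q12} splits into {q7,q10,q12} and {q5,q6}.
Split {q7,q10,q12} by δ(·,a) → {q7,q10} and {q12}.
Refine {q0,q4,q8,q9,q11} on symbol a: members go to different blocks, giving {q0,q9} and {q4,q8} and {q11}.
Refine {q7,q10} on symbol b: members go to different blocks, giving {q7} and {q10}.
Refine {q0,q9} on symbol b: members go to different blocks, giving {q0} and {q9}.
Refine {q5,q6} on symbol a: members go to different blocks, giving {q5} and {q6}.
Stable partition: {q7} | {q0} | {q5} | {q12} | {q4,q8} | {q11} | {q10} | {q9} | {q6} — 9 equivalence classes.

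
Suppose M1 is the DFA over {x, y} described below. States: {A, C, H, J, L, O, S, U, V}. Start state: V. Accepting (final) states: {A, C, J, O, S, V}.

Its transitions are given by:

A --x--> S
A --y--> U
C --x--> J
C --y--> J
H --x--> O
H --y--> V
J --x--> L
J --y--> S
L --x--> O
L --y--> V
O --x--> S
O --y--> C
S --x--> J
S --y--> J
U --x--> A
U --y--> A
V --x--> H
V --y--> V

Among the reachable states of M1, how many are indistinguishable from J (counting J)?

Reachable states from the start: {C,H,J,L,O,S,V}. Unreachable: {A,U} — drop them.
P0 = {C,J,O,S,V} | {H,L}.
Split {C,J,O,S,V} by δ(·,x) → {C,O,S} and {J,V}.
Split {C,O,S} by δ(·,x) → {C,S} and {O}.
On input y, block {J,V} splits into {J} and {V}.
Stable partition: {C,S} | {H,L} | {J} | {O} | {V} — 5 equivalence classes.
State J belongs to the block {J}, which has 1 states.

1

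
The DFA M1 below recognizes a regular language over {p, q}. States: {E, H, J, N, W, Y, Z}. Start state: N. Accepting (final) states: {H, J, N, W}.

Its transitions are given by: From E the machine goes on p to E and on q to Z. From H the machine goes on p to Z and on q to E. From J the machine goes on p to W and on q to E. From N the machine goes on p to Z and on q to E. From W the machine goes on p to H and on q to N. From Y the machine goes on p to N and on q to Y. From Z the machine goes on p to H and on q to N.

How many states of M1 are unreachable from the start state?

3

No path from N leads to J, W, Y; the other 4 states are all reachable.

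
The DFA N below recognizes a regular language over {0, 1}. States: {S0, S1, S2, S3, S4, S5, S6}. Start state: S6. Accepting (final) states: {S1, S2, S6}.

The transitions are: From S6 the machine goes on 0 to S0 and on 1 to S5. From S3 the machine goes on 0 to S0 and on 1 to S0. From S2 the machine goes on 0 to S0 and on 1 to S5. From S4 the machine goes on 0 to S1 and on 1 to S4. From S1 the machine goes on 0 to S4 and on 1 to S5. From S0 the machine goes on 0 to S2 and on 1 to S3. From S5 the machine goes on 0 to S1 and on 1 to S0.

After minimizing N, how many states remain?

6

All states are reachable from the start state.
Initial partition by acceptance: {S1,S2,S6} | {S0,S3,S4,S5}.
Refine {S0,S3,S4,S5} on symbol 0: members go to different blocks, giving {S0,S4,S5} and {S3}.
Split {S0,S4,S5} by δ(·,1) → {S4,S5} and {S0}.
On input 0, block {S1,S2,S6} splits into {S2,S6} and {S1}.
Split {S4,S5} by δ(·,1) → {S4} and {S5}.
No further refinement is possible. Final partition (6 blocks): {S2,S6} | {S4} | {S3} | {S0} | {S1} | {S5}.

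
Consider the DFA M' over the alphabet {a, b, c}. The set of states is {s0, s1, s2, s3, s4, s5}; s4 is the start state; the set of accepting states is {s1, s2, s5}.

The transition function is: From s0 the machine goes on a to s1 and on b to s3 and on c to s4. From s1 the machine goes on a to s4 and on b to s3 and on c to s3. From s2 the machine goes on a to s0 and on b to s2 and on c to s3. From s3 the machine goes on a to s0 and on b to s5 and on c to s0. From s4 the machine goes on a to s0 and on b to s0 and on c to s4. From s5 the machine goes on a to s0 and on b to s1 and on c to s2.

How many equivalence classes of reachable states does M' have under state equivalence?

Initial partition by acceptance: {s1,s2,s5} | {s0,s3,s4}.
On input b, block {s1,s2,s5} splits into {s2,s5} and {s1}.
On input b, block {s2,s5} splits into {s2} and {s5}.
On input a, block {s0,s3,s4} splits into {s3,s4} and {s0}.
On input b, block {s3,s4} splits into {s3} and {s4}.
Stable partition: {s2} | {s3} | {s1} | {s5} | {s0} | {s4} — 6 equivalence classes.

6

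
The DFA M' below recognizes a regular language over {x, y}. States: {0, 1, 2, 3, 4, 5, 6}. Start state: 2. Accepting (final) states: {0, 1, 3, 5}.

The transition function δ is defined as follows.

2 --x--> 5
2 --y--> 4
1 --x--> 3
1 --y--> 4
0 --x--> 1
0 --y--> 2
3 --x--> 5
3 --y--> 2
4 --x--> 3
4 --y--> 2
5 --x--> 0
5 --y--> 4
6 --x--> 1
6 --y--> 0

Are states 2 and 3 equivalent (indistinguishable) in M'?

No

States {6} cannot be reached from the start state, so discard them.
Initial partition by acceptance: {0,1,3,5} | {2,4}.
No further refinement is possible. Final partition (2 blocks): {0,1,3,5} | {2,4}.
2 and 3 end up in different blocks, so they are distinguishable. For instance, the string 'ε' is accepted from only 3.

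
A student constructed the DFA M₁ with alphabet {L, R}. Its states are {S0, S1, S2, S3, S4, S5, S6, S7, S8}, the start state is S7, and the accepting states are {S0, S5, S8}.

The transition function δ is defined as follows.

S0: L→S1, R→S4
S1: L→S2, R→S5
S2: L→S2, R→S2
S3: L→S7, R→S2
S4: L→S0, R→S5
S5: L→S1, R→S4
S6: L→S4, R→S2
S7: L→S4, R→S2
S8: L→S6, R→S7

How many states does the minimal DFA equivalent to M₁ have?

First remove the unreachable states {S3,S6,S8}; 6 states remain.
P0 = {S0,S5} | {S1,S2,S4,S7}.
Split {S1,S2,S4,S7} by δ(·,L) → {S1,S2,S7} and {S4}.
On input L, block {S1,S2,S7} splits into {S1,S2} and {S7}.
On input R, block {S1,S2} splits into {S1} and {S2}.
No further refinement is possible. Final partition (5 blocks): {S0,S5} | {S1} | {S4} | {S7} | {S2}.

5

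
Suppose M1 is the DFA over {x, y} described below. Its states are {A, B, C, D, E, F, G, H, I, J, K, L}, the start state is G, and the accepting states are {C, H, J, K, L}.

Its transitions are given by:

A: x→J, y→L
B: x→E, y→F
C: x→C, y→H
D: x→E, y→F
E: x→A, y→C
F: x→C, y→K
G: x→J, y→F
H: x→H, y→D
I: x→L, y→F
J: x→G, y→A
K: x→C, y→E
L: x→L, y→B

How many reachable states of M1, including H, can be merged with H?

2

First remove the unreachable states {I}; 11 states remain.
P0 = {C,H,J,K,L} | {A,B,D,E,F,G}.
Refine {C,H,J,K,L} on symbol x: members go to different blocks, giving {C,H,K,L} and {J}.
Refine {C,H,K,L} on symbol y: members go to different blocks, giving {H,K,L} and {C}.
Refine {H,K,L} on symbol x: members go to different blocks, giving {H,L} and {K}.
Refine {A,B,D,E,F,G} on symbol x: members go to different blocks, giving {B,D,E} and {A,G} and {F}.
Refine {B,D,E} on symbol x: members go to different blocks, giving {B,D} and {E}.
Split {A,G} by δ(·,y) → {A} and {G}.
Stable partition: {H,L} | {B,D} | {J} | {C} | {K} | {A} | {F} | {E} | {G} — 9 equivalence classes.
State H belongs to the block {H,L}, which has 2 states.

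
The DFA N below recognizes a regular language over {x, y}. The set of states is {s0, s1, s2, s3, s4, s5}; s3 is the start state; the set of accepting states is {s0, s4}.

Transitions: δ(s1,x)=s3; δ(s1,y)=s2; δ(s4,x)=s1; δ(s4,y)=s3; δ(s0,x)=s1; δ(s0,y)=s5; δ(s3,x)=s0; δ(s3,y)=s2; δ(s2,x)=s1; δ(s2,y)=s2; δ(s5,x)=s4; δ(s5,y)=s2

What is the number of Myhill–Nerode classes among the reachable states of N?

4

P0 = {s0,s4} | {s1,s2,s3,s5}.
On input x, block {s1,s2,s3,s5} splits into {s1,s2} and {s3,s5}.
Refine {s1,s2} on symbol x: members go to different blocks, giving {s1} and {s2}.
No further refinement is possible. Final partition (4 blocks): {s0,s4} | {s1} | {s3,s5} | {s2}.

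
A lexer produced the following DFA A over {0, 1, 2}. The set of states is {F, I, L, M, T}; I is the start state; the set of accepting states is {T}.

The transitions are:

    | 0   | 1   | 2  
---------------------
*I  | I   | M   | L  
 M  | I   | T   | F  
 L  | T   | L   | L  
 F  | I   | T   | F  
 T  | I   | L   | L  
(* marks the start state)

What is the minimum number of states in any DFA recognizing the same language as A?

4

Every state is reachable, so we keep all 5.
Initial partition by acceptance: {T} | {F,I,L,M}.
Split {F,I,L,M} by δ(·,0) → {F,I,M} and {L}.
Refine {F,I,M} on symbol 1: members go to different blocks, giving {F,M} and {I}.
Stable partition: {T} | {F,M} | {L} | {I} — 4 equivalence classes.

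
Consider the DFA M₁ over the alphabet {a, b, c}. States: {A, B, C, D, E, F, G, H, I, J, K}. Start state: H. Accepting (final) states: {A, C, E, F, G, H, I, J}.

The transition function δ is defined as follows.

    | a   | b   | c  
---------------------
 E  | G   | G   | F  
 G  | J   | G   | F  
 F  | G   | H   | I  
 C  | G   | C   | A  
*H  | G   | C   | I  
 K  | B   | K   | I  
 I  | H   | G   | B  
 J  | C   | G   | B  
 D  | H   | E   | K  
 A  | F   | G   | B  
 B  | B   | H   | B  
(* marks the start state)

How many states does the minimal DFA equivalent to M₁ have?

4

First remove the unreachable states {D,E,K}; 8 states remain.
P0 = {A,C,F,G,H,I,J} | {B}.
Refine {A,C,F,G,H,I,J} on symbol c: members go to different blocks, giving {C,F,G,H} and {A,I,J}.
Split {C,F,G,H} by δ(·,a) → {C,F,H} and {G}.
Stable partition: {C,F,H} | {B} | {A,I,J} | {G} — 4 equivalence classes.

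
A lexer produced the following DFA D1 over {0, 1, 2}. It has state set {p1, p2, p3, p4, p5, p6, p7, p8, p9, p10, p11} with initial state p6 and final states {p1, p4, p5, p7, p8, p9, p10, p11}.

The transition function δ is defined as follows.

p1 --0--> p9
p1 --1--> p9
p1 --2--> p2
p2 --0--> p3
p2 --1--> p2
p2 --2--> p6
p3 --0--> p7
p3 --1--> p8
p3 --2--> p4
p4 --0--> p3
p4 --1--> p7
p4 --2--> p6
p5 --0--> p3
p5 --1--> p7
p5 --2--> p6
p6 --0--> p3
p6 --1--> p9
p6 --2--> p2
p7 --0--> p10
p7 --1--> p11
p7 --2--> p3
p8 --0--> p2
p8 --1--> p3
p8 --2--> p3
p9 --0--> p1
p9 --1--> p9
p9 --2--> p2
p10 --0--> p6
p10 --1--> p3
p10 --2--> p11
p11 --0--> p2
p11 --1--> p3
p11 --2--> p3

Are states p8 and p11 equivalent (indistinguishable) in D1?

Yes

First remove the unreachable states {p5}; 10 states remain.
Start with accepting vs non-accepting: {p1,p4,p7,p8,p9,p10,p11} | {p2,p3,p6}.
Refine {p1,p4,p7,p8,p9,p10,p11} on symbol 0: members go to different blocks, giving {p4,p8,p10,p11} and {p1,p7,p9}.
Refine {p4,p8,p10,p11} on symbol 1: members go to different blocks, giving {p8,p10,p11} and {p4}.
Refine {p8,p10,p11} on symbol 2: members go to different blocks, giving {p8,p11} and {p10}.
Split {p2,p3,p6} by δ(·,0) → {p2,p6} and {p3}.
Split {p2,p6} by δ(·,1) → {p2} and {p6}.
Refine {p1,p7,p9} on symbol 0: members go to different blocks, giving {p1,p9} and {p7}.
Stable partition: {p8,p11} | {p2} | {p1,p9} | {p4} | {p10} | {p3} | {p6} | {p7} — 8 equivalence classes.
p8 and p11 lie in the same block of the stable partition, so they are equivalent — no string distinguishes them.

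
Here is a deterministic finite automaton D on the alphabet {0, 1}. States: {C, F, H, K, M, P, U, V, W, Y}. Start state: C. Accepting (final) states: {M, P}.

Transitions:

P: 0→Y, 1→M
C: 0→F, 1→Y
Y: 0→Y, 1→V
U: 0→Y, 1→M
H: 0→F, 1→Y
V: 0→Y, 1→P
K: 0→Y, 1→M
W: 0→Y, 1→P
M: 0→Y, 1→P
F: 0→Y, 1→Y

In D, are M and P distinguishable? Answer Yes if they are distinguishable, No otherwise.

States {H,K,U,W} cannot be reached from the start state, so discard them.
Start with accepting vs non-accepting: {M,P} | {C,F,V,Y}.
Split {C,F,V,Y} by δ(·,1) → {C,F,Y} and {V}.
On input 1, block {C,F,Y} splits into {C,F} and {Y}.
On input 0, block {C,F} splits into {F} and {C}.
No further refinement is possible. Final partition (5 blocks): {M,P} | {F} | {V} | {Y} | {C}.
M and P lie in the same block of the stable partition, so they are equivalent — no string distinguishes them.

No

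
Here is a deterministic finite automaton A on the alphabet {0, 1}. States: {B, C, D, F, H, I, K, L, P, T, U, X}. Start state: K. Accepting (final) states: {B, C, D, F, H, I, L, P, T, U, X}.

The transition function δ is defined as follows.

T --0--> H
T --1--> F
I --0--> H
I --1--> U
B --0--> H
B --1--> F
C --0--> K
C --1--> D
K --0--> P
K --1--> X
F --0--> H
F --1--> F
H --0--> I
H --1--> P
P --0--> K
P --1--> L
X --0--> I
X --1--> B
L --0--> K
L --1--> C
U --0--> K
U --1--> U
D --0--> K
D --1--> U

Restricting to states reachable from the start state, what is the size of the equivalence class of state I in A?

Reachable states from the start: {B,C,D,F,H,I,K,L,P,U,X}. Unreachable: {T} — drop them.
Initial partition by acceptance: {B,C,D,F,H,I,L,P,U,X} | {K}.
Split {B,C,D,F,H,I,L,P,U,X} by δ(·,0) → {C,D,L,P,U} and {B,F,H,I,X}.
Refine {B,F,H,I,X} on symbol 1: members go to different blocks, giving {B,F,X} and {H,I}.
The partition is now stable with 4 blocks: {C,D,L,P,U} | {K} | {B,F,X} | {H,I}.
The equivalence class containing I is {H,I}, of size 2.

2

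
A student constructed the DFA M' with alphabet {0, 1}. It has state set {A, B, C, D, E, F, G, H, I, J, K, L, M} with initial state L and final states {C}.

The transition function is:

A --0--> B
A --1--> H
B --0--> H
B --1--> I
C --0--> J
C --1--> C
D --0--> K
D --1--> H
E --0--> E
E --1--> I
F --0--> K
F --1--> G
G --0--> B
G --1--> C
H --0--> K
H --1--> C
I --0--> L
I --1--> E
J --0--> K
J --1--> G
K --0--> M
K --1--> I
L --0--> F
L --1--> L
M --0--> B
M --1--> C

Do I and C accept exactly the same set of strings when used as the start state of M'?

Reachable states from the start: {B,C,E,F,G,H,I,J,K,L,M}. Unreachable: {A,D} — drop them.
Start with accepting vs non-accepting: {C} | {B,E,F,G,H,I,J,K,L,M}.
On input 1, block {B,E,F,G,H,I,J,K,L,M} splits into {B,E,F,I,J,K,L} and {G,H,M}.
On input 0, block {B,E,F,I,J,K,L} splits into {E,F,I,J,L} and {B,K}.
On input 0, block {E,F,I,J,L} splits into {E,I,L} and {F,J}.
Refine {E,I,L} on symbol 0: members go to different blocks, giving {E,I} and {L}.
On input 0, block {E,I} splits into {E} and {I}.
The partition is now stable with 7 blocks: {C} | {E} | {G,H,M} | {B,K} | {F,J} | {L} | {I}.
I and C end up in different blocks, so they are distinguishable. For instance, the string 'ε' is accepted from only C.

No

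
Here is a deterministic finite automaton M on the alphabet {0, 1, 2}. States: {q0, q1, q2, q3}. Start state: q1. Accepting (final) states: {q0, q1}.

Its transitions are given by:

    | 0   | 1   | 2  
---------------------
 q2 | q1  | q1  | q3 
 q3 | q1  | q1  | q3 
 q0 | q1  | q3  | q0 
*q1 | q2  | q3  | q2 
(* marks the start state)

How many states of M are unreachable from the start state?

BFS from q1 reaches {q1, q2, q3}; the 1 state(s) q0 are never visited.

1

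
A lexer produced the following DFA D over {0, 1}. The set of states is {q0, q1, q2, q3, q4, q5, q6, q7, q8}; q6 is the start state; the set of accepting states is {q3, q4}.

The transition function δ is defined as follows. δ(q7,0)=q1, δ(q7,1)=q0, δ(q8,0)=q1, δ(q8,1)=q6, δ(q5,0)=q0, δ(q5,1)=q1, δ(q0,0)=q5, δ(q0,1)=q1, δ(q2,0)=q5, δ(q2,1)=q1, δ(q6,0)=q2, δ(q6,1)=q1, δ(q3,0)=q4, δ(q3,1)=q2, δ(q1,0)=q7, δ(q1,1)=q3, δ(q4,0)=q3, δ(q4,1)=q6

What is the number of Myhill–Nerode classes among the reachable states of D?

4

States {q8} cannot be reached from the start state, so discard them.
Start with accepting vs non-accepting: {q3,q4} | {q0,q1,q2,q5,q6,q7}.
Split {q0,q1,q2,q5,q6,q7} by δ(·,1) → {q0,q2,q5,q6,q7} and {q1}.
Split {q0,q2,q5,q6,q7} by δ(·,0) → {q0,q2,q5,q6} and {q7}.
The partition is now stable with 4 blocks: {q3,q4} | {q0,q2,q5,q6} | {q1} | {q7}.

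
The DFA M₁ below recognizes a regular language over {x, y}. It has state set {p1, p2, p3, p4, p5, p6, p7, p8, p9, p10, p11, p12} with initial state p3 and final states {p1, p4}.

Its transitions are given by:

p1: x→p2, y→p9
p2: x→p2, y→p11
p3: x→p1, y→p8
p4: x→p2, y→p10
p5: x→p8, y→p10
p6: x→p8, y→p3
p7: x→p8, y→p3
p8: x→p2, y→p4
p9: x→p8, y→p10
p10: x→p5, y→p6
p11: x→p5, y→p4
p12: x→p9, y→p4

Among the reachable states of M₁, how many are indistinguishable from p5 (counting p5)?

First remove the unreachable states {p7,p12}; 10 states remain.
Initial partition by acceptance: {p1,p4} | {p2,p3,p5,p6,p8,p9,p10,p11}.
Split {p2,p3,p5,p6,p8,p9,p10,p11} by δ(·,x) → {p2,p5,p6,p8,p9,p10,p11} and {p3}.
On input y, block {p2,p5,p6,p8,p9,p10,p11} splits into {p2,p5,p9,p10} and {p8,p11} and {p6}.
Split {p2,p5,p9,p10} by δ(·,x) → {p2,p10} and {p5,p9}.
On input y, block {p1,p4} splits into {p1} and {p4}.
Refine {p2,p10} on symbol x: members go to different blocks, giving {p2} and {p10}.
Split {p8,p11} by δ(·,x) → {p8} and {p11}.
No further refinement is possible. Final partition (9 blocks): {p1} | {p2} | {p3} | {p8} | {p6} | {p5,p9} | {p4} | {p10} | {p11}.
State p5 belongs to the block {p5,p9}, which has 2 states.

2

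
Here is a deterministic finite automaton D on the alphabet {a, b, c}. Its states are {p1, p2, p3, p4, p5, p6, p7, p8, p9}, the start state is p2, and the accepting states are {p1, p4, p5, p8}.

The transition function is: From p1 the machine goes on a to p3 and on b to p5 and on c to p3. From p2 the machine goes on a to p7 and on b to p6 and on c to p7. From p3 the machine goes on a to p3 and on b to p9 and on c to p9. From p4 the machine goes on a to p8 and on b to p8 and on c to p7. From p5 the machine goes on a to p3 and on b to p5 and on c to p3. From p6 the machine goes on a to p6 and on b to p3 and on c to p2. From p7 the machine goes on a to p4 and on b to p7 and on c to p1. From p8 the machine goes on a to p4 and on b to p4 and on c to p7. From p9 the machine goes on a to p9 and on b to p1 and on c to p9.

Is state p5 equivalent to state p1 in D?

Every state is reachable, so we keep all 9.
Start with accepting vs non-accepting: {p1,p4,p5,p8} | {p2,p3,p6,p7,p9}.
On input a, block {p1,p4,p5,p8} splits into {p1,p5} and {p4,p8}.
Split {p2,p3,p6,p7,p9} by δ(·,a) → {p2,p3,p6,p9} and {p7}.
Refine {p2,p3,p6,p9} on symbol a: members go to different blocks, giving {p3,p6,p9} and {p2}.
On input b, block {p3,p6,p9} splits into {p3,p6} and {p9}.
Refine {p3,p6} on symbol b: members go to different blocks, giving {p3} and {p6}.
The partition is now stable with 7 blocks: {p1,p5} | {p3} | {p4,p8} | {p7} | {p2} | {p9} | {p6}.
p5 and p1 lie in the same block of the stable partition, so they are equivalent — no string distinguishes them.

Yes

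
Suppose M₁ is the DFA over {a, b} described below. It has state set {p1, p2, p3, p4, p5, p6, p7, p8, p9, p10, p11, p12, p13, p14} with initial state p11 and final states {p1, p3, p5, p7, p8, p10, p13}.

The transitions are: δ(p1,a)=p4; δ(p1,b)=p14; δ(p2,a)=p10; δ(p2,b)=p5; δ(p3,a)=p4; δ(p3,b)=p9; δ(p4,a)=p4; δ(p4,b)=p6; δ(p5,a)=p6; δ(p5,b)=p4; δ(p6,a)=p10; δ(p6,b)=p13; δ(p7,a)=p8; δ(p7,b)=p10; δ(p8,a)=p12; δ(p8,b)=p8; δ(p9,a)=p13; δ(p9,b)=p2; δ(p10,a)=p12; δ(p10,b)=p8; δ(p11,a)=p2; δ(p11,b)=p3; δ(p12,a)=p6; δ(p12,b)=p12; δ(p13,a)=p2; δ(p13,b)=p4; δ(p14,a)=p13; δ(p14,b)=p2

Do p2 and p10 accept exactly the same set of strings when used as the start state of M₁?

No

States {p1,p7,p14} cannot be reached from the start state, so discard them.
Start with accepting vs non-accepting: {p3,p5,p8,p10,p13} | {p2,p4,p6,p9,p11,p12}.
Refine {p3,p5,p8,p10,p13} on symbol b: members go to different blocks, giving {p3,p5,p13} and {p8,p10}.
Split {p2,p4,p6,p9,p11,p12} by δ(·,a) → {p4,p11,p12} and {p2,p6} and {p9}.
On input a, block {p3,p5,p13} splits into {p5,p13} and {p3}.
Refine {p4,p11,p12} on symbol a: members go to different blocks, giving {p11,p12} and {p4}.
Split {p11,p12} by δ(·,b) → {p11} and {p12}.
No further refinement is possible. Final partition (8 blocks): {p5,p13} | {p11} | {p8,p10} | {p2,p6} | {p9} | {p3} | {p4} | {p12}.
p2 and p10 end up in different blocks, so they are distinguishable. For instance, the string 'ε' is accepted from only p10.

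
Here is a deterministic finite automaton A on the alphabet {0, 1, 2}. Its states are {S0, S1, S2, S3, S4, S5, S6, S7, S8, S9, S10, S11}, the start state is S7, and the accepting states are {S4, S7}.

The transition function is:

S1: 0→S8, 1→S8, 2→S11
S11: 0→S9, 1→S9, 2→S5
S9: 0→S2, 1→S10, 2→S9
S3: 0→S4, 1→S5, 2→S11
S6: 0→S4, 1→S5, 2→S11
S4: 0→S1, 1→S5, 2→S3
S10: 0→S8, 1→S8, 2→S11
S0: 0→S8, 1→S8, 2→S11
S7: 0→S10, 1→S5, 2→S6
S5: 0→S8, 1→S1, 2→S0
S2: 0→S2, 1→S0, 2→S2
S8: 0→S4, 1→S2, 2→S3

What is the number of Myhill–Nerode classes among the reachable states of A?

All states are reachable from the start state.
Initial partition by acceptance: {S4,S7} | {S0,S1,S2,S3,S5,S6,S8,S9,S10,S11}.
Refine {S0,S1,S2,S3,S5,S6,S8,S9,S10,S11} on symbol 0: members go to different blocks, giving {S0,S1,S2,S5,S9,S10,S11} and {S3,S6,S8}.
Refine {S0,S1,S2,S5,S9,S10,S11} on symbol 0: members go to different blocks, giving {S0,S1,S5,S10} and {S2,S9,S11}.
Split {S0,S1,S5,S10} by δ(·,1) → {S0,S1,S10} and {S5}.
Split {S3,S6,S8} by δ(·,1) → {S3,S6} and {S8}.
Refine {S2,S9,S11} on symbol 1: members go to different blocks, giving {S2,S9} and {S11}.
Stable partition: {S4,S7} | {S0,S1,S10} | {S3,S6} | {S2,S9} | {S5} | {S8} | {S11} — 7 equivalence classes.

7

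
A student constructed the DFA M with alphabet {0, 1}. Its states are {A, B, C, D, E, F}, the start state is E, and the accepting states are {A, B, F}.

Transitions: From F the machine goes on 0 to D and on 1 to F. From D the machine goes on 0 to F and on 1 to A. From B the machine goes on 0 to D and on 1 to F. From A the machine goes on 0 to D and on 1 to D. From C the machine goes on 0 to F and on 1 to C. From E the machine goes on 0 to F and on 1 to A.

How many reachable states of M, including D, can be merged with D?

First remove the unreachable states {B,C}; 4 states remain.
Initial partition by acceptance: {A,F} | {D,E}.
Split {A,F} by δ(·,1) → {A} and {F}.
No further refinement is possible. Final partition (3 blocks): {A} | {D,E} | {F}.
State D belongs to the block {D,E}, which has 2 states.

2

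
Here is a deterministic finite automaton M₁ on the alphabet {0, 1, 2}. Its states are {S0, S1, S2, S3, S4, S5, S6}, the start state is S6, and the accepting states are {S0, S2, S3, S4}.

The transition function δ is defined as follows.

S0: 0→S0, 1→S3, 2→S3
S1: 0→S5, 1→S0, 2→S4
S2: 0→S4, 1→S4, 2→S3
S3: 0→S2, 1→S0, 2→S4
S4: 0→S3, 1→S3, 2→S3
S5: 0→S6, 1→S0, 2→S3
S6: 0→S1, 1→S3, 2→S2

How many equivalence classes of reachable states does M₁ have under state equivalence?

2

All states are reachable from the start state.
Initial partition by acceptance: {S0,S2,S3,S4} | {S1,S5,S6}.
Stable partition: {S0,S2,S3,S4} | {S1,S5,S6} — 2 equivalence classes.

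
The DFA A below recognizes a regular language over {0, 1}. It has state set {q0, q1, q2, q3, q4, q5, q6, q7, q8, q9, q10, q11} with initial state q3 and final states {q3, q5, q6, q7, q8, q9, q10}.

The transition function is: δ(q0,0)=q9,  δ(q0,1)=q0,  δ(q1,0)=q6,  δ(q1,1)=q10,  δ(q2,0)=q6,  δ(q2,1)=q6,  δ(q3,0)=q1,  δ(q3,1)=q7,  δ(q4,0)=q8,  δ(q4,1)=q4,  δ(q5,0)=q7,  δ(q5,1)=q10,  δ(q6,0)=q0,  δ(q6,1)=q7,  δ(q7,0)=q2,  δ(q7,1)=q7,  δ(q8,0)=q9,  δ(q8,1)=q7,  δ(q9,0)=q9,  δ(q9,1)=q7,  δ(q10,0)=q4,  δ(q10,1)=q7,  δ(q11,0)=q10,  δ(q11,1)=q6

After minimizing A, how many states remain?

5

First remove the unreachable states {q5,q11}; 10 states remain.
Start with accepting vs non-accepting: {q3,q6,q7,q8,q9,q10} | {q0,q1,q2,q4}.
Refine {q3,q6,q7,q8,q9,q10} on symbol 0: members go to different blocks, giving {q3,q6,q7,q10} and {q8,q9}.
On input 0, block {q0,q1,q2,q4} splits into {q0,q4} and {q1,q2}.
On input 0, block {q3,q6,q7,q10} splits into {q3,q7} and {q6,q10}.
No further refinement is possible. Final partition (5 blocks): {q3,q7} | {q0,q4} | {q8,q9} | {q1,q2} | {q6,q10}.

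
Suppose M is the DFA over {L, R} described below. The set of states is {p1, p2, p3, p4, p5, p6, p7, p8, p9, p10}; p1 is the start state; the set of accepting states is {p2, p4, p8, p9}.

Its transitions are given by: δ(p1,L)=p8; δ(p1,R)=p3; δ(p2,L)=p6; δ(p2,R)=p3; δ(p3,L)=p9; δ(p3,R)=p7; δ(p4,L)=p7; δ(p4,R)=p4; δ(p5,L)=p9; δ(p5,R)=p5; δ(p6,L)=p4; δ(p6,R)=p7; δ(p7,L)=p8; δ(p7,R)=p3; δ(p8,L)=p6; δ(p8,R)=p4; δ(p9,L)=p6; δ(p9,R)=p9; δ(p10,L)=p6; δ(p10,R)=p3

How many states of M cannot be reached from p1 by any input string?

Starting at p1 and following transitions, the reachable set is {p1, p3, p4, p6, p7, p8, p9}. That leaves p2, p5, p10 unreachable — 3 in total.

3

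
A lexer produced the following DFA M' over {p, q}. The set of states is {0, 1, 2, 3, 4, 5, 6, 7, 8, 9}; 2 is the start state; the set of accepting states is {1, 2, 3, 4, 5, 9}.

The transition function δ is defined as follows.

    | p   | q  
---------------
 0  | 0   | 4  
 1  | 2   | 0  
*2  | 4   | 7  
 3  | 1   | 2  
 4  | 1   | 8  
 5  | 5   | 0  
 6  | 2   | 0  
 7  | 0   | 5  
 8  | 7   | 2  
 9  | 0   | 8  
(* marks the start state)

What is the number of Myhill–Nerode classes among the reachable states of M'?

Reachable states from the start: {0,1,2,4,5,7,8}. Unreachable: {3,6,9} — drop them.
Initial partition by acceptance: {1,2,4,5} | {0,7,8}.
The partition is now stable with 2 blocks: {1,2,4,5} | {0,7,8}.

2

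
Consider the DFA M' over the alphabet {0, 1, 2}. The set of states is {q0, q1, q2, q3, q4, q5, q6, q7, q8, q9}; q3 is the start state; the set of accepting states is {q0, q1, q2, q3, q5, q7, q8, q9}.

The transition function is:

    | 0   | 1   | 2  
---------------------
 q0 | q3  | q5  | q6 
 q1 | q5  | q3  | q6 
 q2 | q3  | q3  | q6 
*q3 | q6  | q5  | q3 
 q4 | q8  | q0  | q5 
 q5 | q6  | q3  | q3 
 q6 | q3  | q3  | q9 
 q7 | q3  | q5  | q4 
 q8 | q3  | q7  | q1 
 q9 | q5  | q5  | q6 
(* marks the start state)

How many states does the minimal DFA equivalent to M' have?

3

Reachable states from the start: {q3,q5,q6,q9}. Unreachable: {q0,q1,q2,q4,q7,q8} — drop them.
P0 = {q3,q5,q9} | {q6}.
Split {q3,q5,q9} by δ(·,0) → {q3,q5} and {q9}.
No further refinement is possible. Final partition (3 blocks): {q3,q5} | {q6} | {q9}.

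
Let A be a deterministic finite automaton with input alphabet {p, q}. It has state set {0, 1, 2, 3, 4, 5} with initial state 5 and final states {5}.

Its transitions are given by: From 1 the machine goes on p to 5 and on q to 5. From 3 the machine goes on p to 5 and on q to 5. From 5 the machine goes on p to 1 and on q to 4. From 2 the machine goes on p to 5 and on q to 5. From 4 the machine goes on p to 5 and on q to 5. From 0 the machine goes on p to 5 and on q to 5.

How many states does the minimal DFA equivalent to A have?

Reachable states from the start: {1,4,5}. Unreachable: {0,2,3} — drop them.
P0 = {5} | {1,4}.
Stable partition: {5} | {1,4} — 2 equivalence classes.

2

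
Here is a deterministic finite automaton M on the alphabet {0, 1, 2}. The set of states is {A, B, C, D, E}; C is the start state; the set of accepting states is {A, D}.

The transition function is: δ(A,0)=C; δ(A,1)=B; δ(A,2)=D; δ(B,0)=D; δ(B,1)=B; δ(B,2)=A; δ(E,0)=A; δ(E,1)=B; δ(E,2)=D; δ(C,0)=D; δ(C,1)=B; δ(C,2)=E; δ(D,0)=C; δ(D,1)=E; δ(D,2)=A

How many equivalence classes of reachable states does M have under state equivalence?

3

All states are reachable from the start state.
Start with accepting vs non-accepting: {A,D} | {B,C,E}.
Refine {B,C,E} on symbol 2: members go to different blocks, giving {B,E} and {C}.
The partition is now stable with 3 blocks: {A,D} | {B,E} | {C}.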